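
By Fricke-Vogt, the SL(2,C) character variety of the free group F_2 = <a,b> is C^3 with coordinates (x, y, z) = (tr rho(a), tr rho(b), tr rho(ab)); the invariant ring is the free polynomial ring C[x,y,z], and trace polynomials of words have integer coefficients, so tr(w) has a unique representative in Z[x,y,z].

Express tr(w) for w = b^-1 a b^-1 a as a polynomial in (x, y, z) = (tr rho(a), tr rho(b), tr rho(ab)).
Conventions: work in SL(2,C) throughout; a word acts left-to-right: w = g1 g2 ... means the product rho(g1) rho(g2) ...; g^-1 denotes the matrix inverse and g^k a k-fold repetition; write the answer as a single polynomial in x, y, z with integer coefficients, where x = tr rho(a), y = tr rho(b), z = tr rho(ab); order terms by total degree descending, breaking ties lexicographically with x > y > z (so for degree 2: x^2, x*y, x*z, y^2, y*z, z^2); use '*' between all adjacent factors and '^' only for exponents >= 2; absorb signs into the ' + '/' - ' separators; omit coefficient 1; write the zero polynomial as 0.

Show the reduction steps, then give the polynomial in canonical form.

tr(a^2) = tr(a)*tr(a) - tr(1) = x^2 - 2
tr(a^2 b) = tr(a)*tr(b a) - tr(b) = x*z - y
tr(a b^-1 a) = tr(a^2)*tr(b) - tr(a^2 b) = x^2*y - x*z - y
tr(a b a b) = tr(a b)*tr(a b) - tr(1) = z^2 - 2
tr(a b^-1 a b) = tr(a b a)*tr(b) - tr(a b a b) = x*y*z - y^2 - z^2 + 2
tr(b^-1 a b^-1 a) = tr(a b^-1 a)*tr(b) - tr(a b^-1 a b) = x^2*y^2 - 2*x*y*z + z^2 - 2

x^2*y^2 - 2*x*y*z + z^2 - 2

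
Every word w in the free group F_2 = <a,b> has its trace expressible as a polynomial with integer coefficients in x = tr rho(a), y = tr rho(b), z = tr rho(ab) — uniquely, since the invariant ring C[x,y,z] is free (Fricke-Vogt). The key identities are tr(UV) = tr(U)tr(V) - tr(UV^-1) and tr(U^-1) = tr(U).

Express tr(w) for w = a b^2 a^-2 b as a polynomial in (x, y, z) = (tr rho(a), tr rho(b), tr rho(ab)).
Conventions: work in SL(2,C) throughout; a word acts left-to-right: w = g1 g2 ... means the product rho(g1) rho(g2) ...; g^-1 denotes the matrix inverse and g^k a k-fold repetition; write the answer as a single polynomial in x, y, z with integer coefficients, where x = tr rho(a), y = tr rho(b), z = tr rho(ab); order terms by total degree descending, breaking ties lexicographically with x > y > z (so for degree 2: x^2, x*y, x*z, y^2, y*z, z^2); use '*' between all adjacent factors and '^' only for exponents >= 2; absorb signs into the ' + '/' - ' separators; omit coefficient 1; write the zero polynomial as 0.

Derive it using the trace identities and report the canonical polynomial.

reduce: trace(a b^2) = trace(b) trace(a b) - trace(a) = y*z - x
trace(b a b^2) = trace(b) trace(a b^2) - trace(a b) = y^2*z - x*y - z
trace(a b a b) = trace(a b) trace(a b) - trace(1) = z^2 - 2
trace(a b a) = trace(a) trace(b a) - trace(b) = x*z - y
trace(b a b^2 a) = trace(b) trace(a b a b) - trace(a b a) = y*z^2 - x*z - y
trace(b a b^2 a^-1) = trace(b a b^2) trace(a) - trace(b a b^2 a) = x*y^2*z - x^2*y - y*z^2 + y
so trace(a b^2 a^-2 b) = trace(b a b^2 a^-1) trace(a) - trace(b a b^2) = x^2*y^2*z - x^3*y - x*y*z^2 - y^2*z + 2*x*y + z

x^2*y^2*z - x^3*y - x*y*z^2 - y^2*z + 2*x*y + z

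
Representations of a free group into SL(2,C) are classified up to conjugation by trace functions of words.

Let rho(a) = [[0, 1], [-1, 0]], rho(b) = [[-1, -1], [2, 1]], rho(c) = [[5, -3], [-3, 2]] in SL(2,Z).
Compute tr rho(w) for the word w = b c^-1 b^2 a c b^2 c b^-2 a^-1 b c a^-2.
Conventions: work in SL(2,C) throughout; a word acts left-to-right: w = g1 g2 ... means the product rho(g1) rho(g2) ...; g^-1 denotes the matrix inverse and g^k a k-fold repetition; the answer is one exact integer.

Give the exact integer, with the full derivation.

-3935

rho(b) = [[-1, -1], [2, 1]]
... * rho(c^-1) = [[2, 3], [3, 5]]  ->  [[-5, -8], [7, 11]]
... * rho(b) = [[-1, -1], [2, 1]]  ->  [[-11, -3], [15, 4]]
... * rho(b) = [[-1, -1], [2, 1]]  ->  [[5, 8], [-7, -11]]
... * rho(a) = [[0, 1], [-1, 0]]  ->  [[-8, 5], [11, -7]]
... * rho(c) = [[5, -3], [-3, 2]]  ->  [[-55, 34], [76, -47]]
... * rho(b) = [[-1, -1], [2, 1]]  ->  [[123, 89], [-170, -123]]
... * rho(b) = [[-1, -1], [2, 1]]  ->  [[55, -34], [-76, 47]]
... * rho(c) = [[5, -3], [-3, 2]]  ->  [[377, -233], [-521, 322]]
... * rho(b^-1) = [[1, 1], [-2, -1]]  ->  [[843, 610], [-1165, -843]]
... * rho(b^-1) = [[1, 1], [-2, -1]]  ->  [[-377, 233], [521, -322]]
... * rho(a^-1) = [[0, -1], [1, 0]]  ->  [[233, 377], [-322, -521]]
... * rho(b) = [[-1, -1], [2, 1]]  ->  [[521, 144], [-720, -199]]
... * rho(c) = [[5, -3], [-3, 2]]  ->  [[2173, -1275], [-3003, 1762]]
... * rho(a^-1) = [[0, -1], [1, 0]]  ->  [[-1275, -2173], [1762, 3003]]
... * rho(a^-1) = [[0, -1], [1, 0]]  ->  [[-2173, 1275], [3003, -1762]]
tr = -2173 + -1762 = -3935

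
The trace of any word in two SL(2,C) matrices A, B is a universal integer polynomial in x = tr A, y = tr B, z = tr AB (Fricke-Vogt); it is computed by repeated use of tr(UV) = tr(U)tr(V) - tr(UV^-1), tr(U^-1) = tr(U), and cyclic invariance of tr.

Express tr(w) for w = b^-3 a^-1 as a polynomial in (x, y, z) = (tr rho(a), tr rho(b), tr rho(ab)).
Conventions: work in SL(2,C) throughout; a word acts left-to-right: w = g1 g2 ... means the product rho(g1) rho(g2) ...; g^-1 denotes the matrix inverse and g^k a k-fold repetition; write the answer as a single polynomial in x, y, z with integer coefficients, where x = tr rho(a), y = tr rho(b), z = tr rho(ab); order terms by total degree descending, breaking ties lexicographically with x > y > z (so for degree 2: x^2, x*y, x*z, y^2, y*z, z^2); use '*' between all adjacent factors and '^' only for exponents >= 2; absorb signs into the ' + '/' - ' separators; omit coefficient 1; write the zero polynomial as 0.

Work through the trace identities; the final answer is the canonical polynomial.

trace(b^-1) = trace(b) = y
reduce: trace(b^-2) = trace(b^-1) * trace(b) - trace(1)   [inverse elimination on b] = y^2 - 2
reduce: trace(b^-1 a) = trace(a) * trace(b) - trace(a b)   [inverse elimination on b] = x*y - z
so trace(b^-2 a) = trace(b^-1 a) * trace(b) - trace(b^-1 a b)   [inverse elimination on b] = x*y^2 - y*z - x
so trace(b^-2 a^-1) = trace(b^-2) * trace(a) - trace(b^-2 a)   [inverse elimination on a] = y*z - x
trace(b^-3 a^-1) = trace(b^-2 a^-1) * trace(b) - trace(b^-2 a^-1 b)   [inverse elimination on b] = y^2*z - x*y - z

y^2*z - x*y - z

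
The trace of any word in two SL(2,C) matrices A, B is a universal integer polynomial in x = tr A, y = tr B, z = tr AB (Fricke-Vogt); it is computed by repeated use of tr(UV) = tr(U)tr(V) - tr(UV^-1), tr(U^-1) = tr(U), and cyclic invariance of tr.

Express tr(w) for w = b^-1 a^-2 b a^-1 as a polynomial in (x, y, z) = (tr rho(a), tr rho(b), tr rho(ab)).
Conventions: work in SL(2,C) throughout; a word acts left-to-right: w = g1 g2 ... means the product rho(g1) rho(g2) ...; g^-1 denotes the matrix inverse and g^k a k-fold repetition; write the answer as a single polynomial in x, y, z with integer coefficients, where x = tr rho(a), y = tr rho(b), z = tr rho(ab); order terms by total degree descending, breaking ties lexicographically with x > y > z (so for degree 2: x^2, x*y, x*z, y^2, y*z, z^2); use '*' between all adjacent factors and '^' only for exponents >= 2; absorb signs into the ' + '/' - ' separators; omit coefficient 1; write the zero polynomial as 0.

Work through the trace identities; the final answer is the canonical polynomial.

x^2*y*z - x*y^2 - x*z^2 + x

so tr(a^-1) = tr(a) = x
reduce: tr(a^-2) = tr(a^-1) * tr(a) - tr(1) = x^2 - 2
so tr(a^-1 b) = tr(b) * tr(a) - tr(b a) = x*y - z
tr(b a b) = tr(b) * tr(a b) - tr(a) = y*z - x
so tr(b a b a) = tr(a b) * tr(a b) - tr(1)   [split at repeated a] = z^2 - 2
tr(a^-1 b a b) = tr(b a b) * tr(a) - tr(b a b a) = x*y*z - x^2 - z^2 + 2
reduce: tr(a^-2 b a b) = tr(a^-1 b a b) * tr(a) - tr(a^-1 b a b a) = x^2*y*z - x^3 - x*z^2 - y*z + 3*x
tr(b^-1 a^-2 b a) = tr(a^-2 b a) * tr(b) - tr(a^-2 b a b) = -x^2*y*z + x^3 + x*y^2 + x*z^2 - 3*x
tr(b^-1 a^-2 b a^-1) = tr(b^-1 a^-2 b) * tr(a) - tr(b^-1 a^-2 b a) = x^2*y*z - x*y^2 - x*z^2 + x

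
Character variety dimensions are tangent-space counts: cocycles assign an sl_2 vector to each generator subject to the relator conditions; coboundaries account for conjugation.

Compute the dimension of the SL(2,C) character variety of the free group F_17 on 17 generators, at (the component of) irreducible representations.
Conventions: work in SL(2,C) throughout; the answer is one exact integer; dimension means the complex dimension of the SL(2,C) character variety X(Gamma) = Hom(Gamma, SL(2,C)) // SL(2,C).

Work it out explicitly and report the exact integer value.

Here Gamma is free of rank 17 — no relator constrains a cocycle.
Z^1(Gamma, Ad rho) = (sl_2)^17: a cocycle is a free choice of one sl_2 vector per generator, so dim Z^1 = 3*17 = 51.
At an irreducible rho the centralizer of the image in sl_2 is 0, so the coboundary map sl_2 -> Z^1 is injective: dim B^1 = 3.
dim H^1 = 51 - 3 = 48, which is dim X.

48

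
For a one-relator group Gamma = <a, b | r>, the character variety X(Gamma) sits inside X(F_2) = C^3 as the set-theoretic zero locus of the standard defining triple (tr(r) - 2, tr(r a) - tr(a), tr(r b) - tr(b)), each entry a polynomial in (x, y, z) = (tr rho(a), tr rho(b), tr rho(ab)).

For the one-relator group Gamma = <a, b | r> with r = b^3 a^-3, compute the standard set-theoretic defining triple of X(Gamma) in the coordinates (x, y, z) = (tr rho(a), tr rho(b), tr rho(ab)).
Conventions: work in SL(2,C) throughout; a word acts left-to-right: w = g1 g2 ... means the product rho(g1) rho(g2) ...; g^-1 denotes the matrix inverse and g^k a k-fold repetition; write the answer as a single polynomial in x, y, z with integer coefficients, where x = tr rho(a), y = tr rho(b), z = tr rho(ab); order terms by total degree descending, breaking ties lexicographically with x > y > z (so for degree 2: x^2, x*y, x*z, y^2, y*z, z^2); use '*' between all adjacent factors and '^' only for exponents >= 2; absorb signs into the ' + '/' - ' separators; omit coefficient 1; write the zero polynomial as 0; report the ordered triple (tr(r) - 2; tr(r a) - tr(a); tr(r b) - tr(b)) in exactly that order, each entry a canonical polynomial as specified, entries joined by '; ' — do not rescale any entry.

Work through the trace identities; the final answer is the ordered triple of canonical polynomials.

trace(b^2) = trace(b) trace(b) - trace(1)  (reduce the b square) = y^2 - 2
next, trace(b^3) = trace(b) trace(b^2) - trace(b)  (reduce the b square) = y^3 - 3*y
trace(a b^2) = trace(b) trace(a b) - trace(a)  (reduce the b square) = y*z - x
trace(b^3 a) = trace(b) trace(a b^2) - trace(a b)  (reduce the b square) = y^2*z - x*y - z
trace(b^3 a^-1) = trace(b^3) trace(a) - trace(b^3 a)  (eliminate a^-1) = x*y^3 - y^2*z - 2*x*y + z
and trace(b^3 a^-2) = trace(b^3 a^-1) trace(a) - trace(b^3)  (eliminate a^-1) = x^2*y^3 - x*y^2*z - 2*x^2*y - y^3 + x*z + 3*y
and trace(b^3 a^-3) = trace(b^3 a^-2) trace(a) - trace(b^3 a^-1)  (eliminate a^-1) = x^3*y^3 - x^2*y^2*z - 2*x^3*y - 2*x*y^3 + x^2*z + y^2*z + 5*x*y - z
trace(b^4) = trace(b) trace(b^3) - trace(b^2)  (reduce the b square) = y^4 - 4*y^2 + 2
trace(b^4 a) = trace(b) trace(b a b^2) - trace(b a b)  (reduce the b square) = y^3*z - x*y^2 - 2*y*z + x
next, trace(a^-1 b^4) = trace(b^4) trace(a) - trace(b^4 a)  (eliminate a^-1) = x*y^4 - y^3*z - 3*x*y^2 + 2*y*z + x
trace(b^4 a^-2) = trace(a^-1 b^4) trace(a) - trace(a^-1 b^4 a)  (eliminate a^-1) = x^2*y^4 - x*y^3*z - 3*x^2*y^2 - y^4 + 2*x*y*z + x^2 + 4*y^2 - 2
and trace(b^3 a^-3 b) = trace(b^4 a^-2) trace(a) - trace(b^4 a^-1)  (eliminate a^-1) = x^3*y^4 - x^2*y^3*z - 3*x^3*y^2 - 2*x*y^4 + 2*x^2*y*z + y^3*z + x^3 + 7*x*y^2 - 2*y*z - 3*x
assemble the triple (trace(r) - 2; trace(r a) - x; trace(r b) - y)

x^3*y^3 - x^2*y^2*z - 2*x^3*y - 2*x*y^3 + x^2*z + y^2*z + 5*x*y - z - 2; x^2*y^3 - x*y^2*z - 2*x^2*y - y^3 + x*z - x + 3*y; x^3*y^4 - x^2*y^3*z - 3*x^3*y^2 - 2*x*y^4 + 2*x^2*y*z + y^3*z + x^3 + 7*x*y^2 - 2*y*z - 3*x - y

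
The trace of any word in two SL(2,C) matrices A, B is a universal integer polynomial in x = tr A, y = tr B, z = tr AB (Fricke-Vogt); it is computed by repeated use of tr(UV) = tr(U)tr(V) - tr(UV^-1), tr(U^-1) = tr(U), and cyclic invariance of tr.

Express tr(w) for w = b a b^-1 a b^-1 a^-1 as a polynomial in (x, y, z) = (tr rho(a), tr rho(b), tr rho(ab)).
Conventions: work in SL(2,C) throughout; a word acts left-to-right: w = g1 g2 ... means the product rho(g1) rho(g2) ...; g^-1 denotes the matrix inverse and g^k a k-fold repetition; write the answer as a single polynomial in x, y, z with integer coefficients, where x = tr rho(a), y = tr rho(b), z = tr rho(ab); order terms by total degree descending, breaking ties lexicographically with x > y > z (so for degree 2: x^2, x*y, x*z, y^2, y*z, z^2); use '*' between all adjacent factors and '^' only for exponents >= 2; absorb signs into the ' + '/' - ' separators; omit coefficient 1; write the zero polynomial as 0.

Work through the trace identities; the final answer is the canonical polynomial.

-x^2*y^2*z + x^3*y + x*y^3 + 2*x*y*z^2 - x^2*z - y^2*z - z^3 - 3*x*y + 3*z

and tr(a^2) = tr(a)*tr(a) - tr(1)   [square of a] = x^2 - 2
tr(a^2 b) = tr(a)*tr(b a) - tr(b)   [square of a] = x*z - y
tr(a b^-1 a) = tr(a^2)*tr(b) - tr(a^2 b)   [inverse elimination on b] = x^2*y - x*z - y
tr(a b a^2) = tr(a)*tr(b a^2) - tr(b a)   [square of a] = x^2*z - x*y - z
tr(b a b a) = tr(a b)*tr(a b) - tr(1)   [split at a repeated a] = z^2 - 2
next, tr(b a b) = tr(b)*tr(a b) - tr(a)   [square of b] = y*z - x
tr(a b a^2 b) = tr(a)*tr(b a b a) - tr(b a b)   [square of a] = x*z^2 - y*z - x
and tr(a b^-1 a b a) = tr(a b a^2)*tr(b) - tr(a b a^2 b)   [inverse elimination on b] = x^2*y*z - x*y^2 - x*z^2 + x
and tr(a b a b a b) = tr(b a b a)*tr(b a) - tr(a b)   [split at a repeated b] = z^3 - 3*z
tr(a b^-1 a b a b) = tr(a b a b a)*tr(b) - tr(a b a b a b)   [inverse elimination on b] = x*y*z^2 - y^2*z - z^3 - x*y + 3*z
next, tr(b a b^-1 a b^-1 a) = tr(a b^-1 a b a)*tr(b) - tr(a b^-1 a b a b)   [inverse elimination on b] = x^2*y^2*z - x*y^3 - 2*x*y*z^2 + y^2*z + z^3 + 2*x*y - 3*z
tr(b a b^-1 a b^-1 a^-1) = tr(b a b^-1 a b^-1)*tr(a) - tr(b a b^-1 a b^-1 a)   [inverse elimination on a] = -x^2*y^2*z + x^3*y + x*y^3 + 2*x*y*z^2 - x^2*z - y^2*z - z^3 - 3*x*y + 3*z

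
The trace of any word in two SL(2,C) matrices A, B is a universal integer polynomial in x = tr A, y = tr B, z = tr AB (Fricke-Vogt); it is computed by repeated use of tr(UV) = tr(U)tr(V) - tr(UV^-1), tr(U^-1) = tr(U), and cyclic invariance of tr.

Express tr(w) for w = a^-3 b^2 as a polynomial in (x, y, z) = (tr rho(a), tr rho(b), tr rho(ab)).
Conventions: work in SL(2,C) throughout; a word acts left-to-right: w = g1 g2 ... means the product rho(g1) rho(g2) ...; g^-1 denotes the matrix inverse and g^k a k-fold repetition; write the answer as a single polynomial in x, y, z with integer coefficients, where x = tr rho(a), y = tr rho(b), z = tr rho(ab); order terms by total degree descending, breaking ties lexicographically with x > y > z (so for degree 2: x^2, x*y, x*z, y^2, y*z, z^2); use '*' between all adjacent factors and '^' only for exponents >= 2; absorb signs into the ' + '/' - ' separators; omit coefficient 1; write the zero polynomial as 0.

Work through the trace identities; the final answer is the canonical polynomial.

x^3*y^2 - x^2*y*z - x^3 - 2*x*y^2 + y*z + 3*x

trace(b^2) = trace(b) trace(b) - trace(1) = y^2 - 2
trace(b^2 a) = trace(b) trace(a b) - trace(a) = y*z - x
trace(b^2 a^-1) = trace(b^2) trace(a) - trace(b^2 a) = x*y^2 - y*z - x
trace(a^-2 b^2) = trace(b^2 a^-1) trace(a) - trace(b^2) = x^2*y^2 - x*y*z - x^2 - y^2 + 2
trace(a^-3 b^2) = trace(a^-2 b^2) trace(a) - trace(a^-2 b^2 a) = x^3*y^2 - x^2*y*z - x^3 - 2*x*y^2 + y*z + 3*x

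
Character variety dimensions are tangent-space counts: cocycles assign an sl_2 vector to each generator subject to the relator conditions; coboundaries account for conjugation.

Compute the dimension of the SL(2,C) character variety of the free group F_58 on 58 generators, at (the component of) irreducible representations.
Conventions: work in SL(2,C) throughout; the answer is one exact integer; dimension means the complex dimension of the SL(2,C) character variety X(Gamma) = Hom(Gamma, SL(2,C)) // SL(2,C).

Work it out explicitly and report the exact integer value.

171

Here Gamma is free of rank 58 — no relator constrains a cocycle.
Z^1(Gamma, Ad rho) = (sl_2)^58: a cocycle is a free choice of one sl_2 vector per generator, so dim Z^1 = 3*58 = 174.
Irreducibility makes the coboundary map sl_2 -> Z^1 injective (trivial centralizer), so dim B^1 = 3.
dim X = dim H^1 = dim Z^1 - dim B^1 = 174 - 3 = 171.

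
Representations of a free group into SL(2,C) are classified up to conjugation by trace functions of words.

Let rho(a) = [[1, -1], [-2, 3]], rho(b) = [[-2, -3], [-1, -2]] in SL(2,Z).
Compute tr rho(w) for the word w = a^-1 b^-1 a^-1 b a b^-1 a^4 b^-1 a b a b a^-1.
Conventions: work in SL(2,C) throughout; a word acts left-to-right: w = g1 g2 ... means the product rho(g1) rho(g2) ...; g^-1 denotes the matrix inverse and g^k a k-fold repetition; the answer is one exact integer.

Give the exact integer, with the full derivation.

43666

rho(a^-1) = [[3, 1], [2, 1]]
... * rho(b^-1) = [[-2, 3], [1, -2]]  ->  [[-5, 7], [-3, 4]]
... * rho(a^-1) = [[3, 1], [2, 1]]  ->  [[-1, 2], [-1, 1]]
... * rho(b) = [[-2, -3], [-1, -2]]  ->  [[0, -1], [1, 1]]
... * rho(a) = [[1, -1], [-2, 3]]  ->  [[2, -3], [-1, 2]]
... * rho(b^-1) = [[-2, 3], [1, -2]]  ->  [[-7, 12], [4, -7]]
... * rho(a) = [[1, -1], [-2, 3]]  ->  [[-31, 43], [18, -25]]
... * rho(a) = [[1, -1], [-2, 3]]  ->  [[-117, 160], [68, -93]]
... * rho(a) = [[1, -1], [-2, 3]]  ->  [[-437, 597], [254, -347]]
... * rho(a) = [[1, -1], [-2, 3]]  ->  [[-1631, 2228], [948, -1295]]
... * rho(b^-1) = [[-2, 3], [1, -2]]  ->  [[5490, -9349], [-3191, 5434]]
... * rho(a) = [[1, -1], [-2, 3]]  ->  [[24188, -33537], [-14059, 19493]]
... * rho(b) = [[-2, -3], [-1, -2]]  ->  [[-14839, -5490], [8625, 3191]]
... * rho(a) = [[1, -1], [-2, 3]]  ->  [[-3859, -1631], [2243, 948]]
... * rho(b) = [[-2, -3], [-1, -2]]  ->  [[9349, 14839], [-5434, -8625]]
... * rho(a^-1) = [[3, 1], [2, 1]]  ->  [[57725, 24188], [-33552, -14059]]
tr = 57725 + -14059 = 43666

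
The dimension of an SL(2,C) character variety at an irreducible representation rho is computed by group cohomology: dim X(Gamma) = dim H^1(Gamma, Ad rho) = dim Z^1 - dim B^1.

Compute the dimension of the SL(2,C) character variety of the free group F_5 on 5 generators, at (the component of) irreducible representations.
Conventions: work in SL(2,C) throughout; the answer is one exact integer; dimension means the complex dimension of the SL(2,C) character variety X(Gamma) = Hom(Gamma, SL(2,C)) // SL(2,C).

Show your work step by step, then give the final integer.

12

The free group F_5: 5 generators, no relators.
So Z^1 = (sl_2)^5 in full: dim Z^1 = 15.
dim B^1 = 3: the coboundary map is injective because an irreducible image has centralizer 0 in sl_2.
dim X = dim H^1 = dim Z^1 - dim B^1 = 15 - 3 = 12.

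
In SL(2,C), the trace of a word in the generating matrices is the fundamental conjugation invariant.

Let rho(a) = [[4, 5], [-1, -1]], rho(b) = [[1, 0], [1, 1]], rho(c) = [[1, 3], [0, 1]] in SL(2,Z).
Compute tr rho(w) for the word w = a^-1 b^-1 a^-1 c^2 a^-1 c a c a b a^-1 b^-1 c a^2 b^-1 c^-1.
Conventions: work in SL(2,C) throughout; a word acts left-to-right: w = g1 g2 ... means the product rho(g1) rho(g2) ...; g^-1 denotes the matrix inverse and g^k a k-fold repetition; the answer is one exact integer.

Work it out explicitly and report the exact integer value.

rho(a^-1) = [[-1, -5], [1, 4]]
... * rho(b^-1) = [[1, 0], [-1, 1]]  ->  [[4, -5], [-3, 4]]
... * rho(a^-1) = [[-1, -5], [1, 4]]  ->  [[-9, -40], [7, 31]]
... * rho(c) = [[1, 3], [0, 1]]  ->  [[-9, -67], [7, 52]]
... * rho(c) = [[1, 3], [0, 1]]  ->  [[-9, -94], [7, 73]]
... * rho(a^-1) = [[-1, -5], [1, 4]]  ->  [[-85, -331], [66, 257]]
... * rho(c) = [[1, 3], [0, 1]]  ->  [[-85, -586], [66, 455]]
... * rho(a) = [[4, 5], [-1, -1]]  ->  [[246, 161], [-191, -125]]
... * rho(c) = [[1, 3], [0, 1]]  ->  [[246, 899], [-191, -698]]
... * rho(a) = [[4, 5], [-1, -1]]  ->  [[85, 331], [-66, -257]]
... * rho(b) = [[1, 0], [1, 1]]  ->  [[416, 331], [-323, -257]]
... * rho(a^-1) = [[-1, -5], [1, 4]]  ->  [[-85, -756], [66, 587]]
... * rho(b^-1) = [[1, 0], [-1, 1]]  ->  [[671, -756], [-521, 587]]
... * rho(c) = [[1, 3], [0, 1]]  ->  [[671, 1257], [-521, -976]]
... * rho(a) = [[4, 5], [-1, -1]]  ->  [[1427, 2098], [-1108, -1629]]
... * rho(a) = [[4, 5], [-1, -1]]  ->  [[3610, 5037], [-2803, -3911]]
... * rho(b^-1) = [[1, 0], [-1, 1]]  ->  [[-1427, 5037], [1108, -3911]]
... * rho(c^-1) = [[1, -3], [0, 1]]  ->  [[-1427, 9318], [1108, -7235]]
tr = -1427 + -7235 = -8662

-8662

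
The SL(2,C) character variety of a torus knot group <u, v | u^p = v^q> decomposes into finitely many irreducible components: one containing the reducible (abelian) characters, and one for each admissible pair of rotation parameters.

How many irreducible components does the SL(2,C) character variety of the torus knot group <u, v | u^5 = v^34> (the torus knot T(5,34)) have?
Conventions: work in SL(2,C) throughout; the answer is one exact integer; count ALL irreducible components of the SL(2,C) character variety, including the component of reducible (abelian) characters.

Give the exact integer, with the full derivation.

67

In the torus knot group T(5,34), u^5 = v^34 is central, so an irreducible representation sends it to +I or -I (Schur).
This locks tr(u) to 2*cos(pi*alpha/5), alpha in 1..4, and tr(v) to 2*cos(pi*beta/34), beta in 1..33, on each component of irreducible characters.
The two central values (-1)^alpha I and (-1)^beta I must be the same matrix, so alpha and beta share a parity.
Counting: 2 odd alphas x 17 odd betas + 2 even alphas x 16 even betas = 34 + 32 = 66.
Total: 66 irreducible-character components + 1 reducible (abelian) component = 67.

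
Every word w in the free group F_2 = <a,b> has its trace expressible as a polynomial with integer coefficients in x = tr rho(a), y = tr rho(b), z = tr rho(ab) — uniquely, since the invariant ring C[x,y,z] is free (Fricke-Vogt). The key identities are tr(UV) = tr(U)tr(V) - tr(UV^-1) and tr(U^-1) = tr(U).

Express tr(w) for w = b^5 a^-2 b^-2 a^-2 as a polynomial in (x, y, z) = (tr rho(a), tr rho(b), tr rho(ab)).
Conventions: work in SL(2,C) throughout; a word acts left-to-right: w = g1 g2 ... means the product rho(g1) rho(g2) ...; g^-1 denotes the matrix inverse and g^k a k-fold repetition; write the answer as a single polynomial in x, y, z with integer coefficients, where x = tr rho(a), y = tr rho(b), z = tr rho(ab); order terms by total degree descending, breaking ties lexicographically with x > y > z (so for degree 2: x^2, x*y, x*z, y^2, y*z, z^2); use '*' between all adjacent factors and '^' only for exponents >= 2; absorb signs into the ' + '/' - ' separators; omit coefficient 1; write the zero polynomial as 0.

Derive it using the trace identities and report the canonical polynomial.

tr(b^2) = tr(b) * tr(b) - tr(1)  (reduce the b square) = y^2 - 2
and tr(b^3) = tr(b) * tr(b^2) - tr(b)  (reduce the b square) = y^3 - 3*y
and tr(b^4) = tr(b) * tr(b^3) - tr(b^2)  (reduce the b square) = y^4 - 4*y^2 + 2
and tr(a b^2) = tr(b) * tr(a b) - tr(a)  (reduce the b square) = y*z - x
tr(b^2 a b) = tr(b) * tr(a b^2) - tr(a b)  (reduce the b square) = y^2*z - x*y - z
next, tr(b^4 a) = tr(b) * tr(b^2 a b) - tr(b^2 a)  (reduce the b square) = y^3*z - x*y^2 - 2*y*z + x
and tr(b^4 a^-1) = tr(b^4) * tr(a) - tr(b^4 a)  (eliminate a^-1) = x*y^4 - y^3*z - 3*x*y^2 + 2*y*z + x
tr(b a^2 b^2) = tr(a) * tr(b^3 a) - tr(b^3)  (reduce the a square) = x*y^2*z - x^2*y - y^3 - x*z + 3*y
tr(a^2 b) = tr(a) * tr(b a) - tr(b)  (reduce the a square) = x*z - y
next, tr(a^2) = tr(a) * tr(a) - tr(1)  (reduce the a square) = x^2 - 2
tr(b a^2 b) = tr(b) * tr(a^2 b) - tr(a^2)  (reduce the b square) = x*y*z - x^2 - y^2 + 2
tr(b^3 a^2 b) = tr(b) * tr(b a^2 b^2) - tr(b a^2 b)  (reduce the b square) = x*y^3*z - x^2*y^2 - y^4 - 2*x*y*z + x^2 + 4*y^2 - 2
next, tr(a b^5 a) = tr(b) * tr(b^3 a^2 b) - tr(b^3 a^2)  (reduce the b square) = x*y^4*z - x^2*y^3 - y^5 - 3*x*y^2*z + 2*x^2*y + 5*y^3 + x*z - 5*y
and tr(a b a b) = tr(b a) * tr(b a) - tr(1)  (split on b) = z^2 - 2
and tr(b a b a b) = tr(b) * tr(a b a b) - tr(a b a)  (reduce the b square) = y*z^2 - x*z - y
and tr(a b a b^3) = tr(b) * tr(b a b a b) - tr(b a b a)  (reduce the b square) = y^2*z^2 - x*y*z - y^2 - z^2 + 2
tr(a b a b^4) = tr(b) * tr(a b a b^3) - tr(a b a b^2)  (reduce the b square) = y^3*z^2 - x*y^2*z - y^3 - 2*y*z^2 + x*z + 3*y
and tr(a b^5 a b) = tr(b) * tr(a b a b^4) - tr(a b a b^3)  (reduce the b square) = y^4*z^2 - x*y^3*z - y^4 - 3*y^2*z^2 + 2*x*y*z + 4*y^2 + z^2 - 2
next, tr(b^-1 a b^5 a) = tr(a b^5 a) * tr(b) - tr(a b^5 a b)  (eliminate b^-1) = x*y^5*z - x^2*y^4 - y^6 - y^4*z^2 - 2*x*y^3*z + 2*x^2*y^2 + 6*y^4 + 3*y^2*z^2 - x*y*z - 9*y^2 - z^2 + 2
tr(b^5 a^-1 b^-1 a) = tr(b^-1 a b^5) * tr(a) - tr(b^-1 a b^5 a)  (eliminate a^-1) = -x*y^5*z + x^2*y^4 + y^6 + y^4*z^2 + 3*x*y^3*z - 3*x^2*y^2 - 6*y^4 - 3*y^2*z^2 - x*y*z + x^2 + 9*y^2 + z^2 - 2
next, tr(a^-1 b^-1 a^-1 b^5) = tr(b^5 a^-1 b^-1) * tr(a) - tr(b^5 a^-1 b^-1 a)  (eliminate a^-1) = x*y^5*z - y^6 - y^4*z^2 - 4*x*y^3*z + 6*y^4 + 3*y^2*z^2 + 3*x*y*z - 9*y^2 - z^2 + 2
next, tr(a^-1 b^5 a^-2 b^-1) = tr(a^-1 b^-1 a^-1 b^5) * tr(a) - tr(a^-1 b^-1 a^-1 b^5 a)  (eliminate a^-1) = x^2*y^5*z - x*y^6 - x*y^4*z^2 - 4*x^2*y^3*z + 5*x*y^4 + 3*x*y^2*z^2 + 3*x^2*y*z + y^3*z - 6*x*y^2 - x*z^2 - 2*y*z + x
next, tr(b^5) = tr(b) * tr(b^4) - tr(b^3)  (reduce the b square) = y^5 - 5*y^3 + 5*y
tr(b^5 a) = tr(b) * tr(b^3 a b) - tr(b^3 a)  (reduce the b square) = y^4*z - x*y^3 - 3*y^2*z + 2*x*y + z
tr(a^-1 b^5) = tr(b^5) * tr(a) - tr(b^5 a)  (eliminate a^-1) = x*y^5 - y^4*z - 4*x*y^3 + 3*y^2*z + 3*x*y - z
tr(a^-2 b^5) = tr(a^-1 b^5) * tr(a) - tr(a^-1 b^5 a)  (eliminate a^-1) = x^2*y^5 - x*y^4*z - 4*x^2*y^3 - y^5 + 3*x*y^2*z + 3*x^2*y + 5*y^3 - x*z - 5*y
and tr(a^-1 b^5 a^-2) = tr(a^-2 b^5) * tr(a) - tr(a^-2 b^5 a)  (eliminate a^-1) = x^3*y^5 - x^2*y^4*z - 4*x^3*y^3 - 2*x*y^5 + 3*x^2*y^2*z + y^4*z + 3*x^3*y + 9*x*y^3 - x^2*z - 3*y^2*z - 8*x*y + z
tr(b^5 a^-2 b^-2 a^-1) = tr(a^-1 b^5 a^-2 b^-1) * tr(b) - tr(a^-1 b^5 a^-2)  (eliminate b^-1) = x^2*y^6*z - x^3*y^5 - x*y^7 - x*y^5*z^2 - 3*x^2*y^4*z + 4*x^3*y^3 + 7*x*y^5 + 3*x*y^3*z^2 - 3*x^3*y - 15*x*y^3 - x*y*z^2 + x^2*z + y^2*z + 9*x*y - z
tr(b^3 a^-1) = tr(b^3) * tr(a) - tr(b^3 a)  (eliminate a^-1) = x*y^3 - y^2*z - 2*x*y + z
and tr(b^3 a^-2) = tr(b^3 a^-1) * tr(a) - tr(b^3)  (eliminate a^-1) = x^2*y^3 - x*y^2*z - 2*x^2*y - y^3 + x*z + 3*y
tr(b^5 a^-2 b^-2 a^-2) = tr(b^5 a^-2 b^-2 a^-1) * tr(a) - tr(b^5 a^-2 b^-2)  (eliminate a^-1) = x^3*y^6*z - x^4*y^5 - x^2*y^7 - x^2*y^5*z^2 - 3*x^3*y^4*z + 4*x^4*y^3 + 7*x^2*y^5 + 3*x^2*y^3*z^2 - 3*x^4*y - 16*x^2*y^3 - x^2*y*z^2 + x^3*z + 2*x*y^2*z + 11*x^2*y + y^3 - 2*x*z - 3*y

x^3*y^6*z - x^4*y^5 - x^2*y^7 - x^2*y^5*z^2 - 3*x^3*y^4*z + 4*x^4*y^3 + 7*x^2*y^5 + 3*x^2*y^3*z^2 - 3*x^4*y - 16*x^2*y^3 - x^2*y*z^2 + x^3*z + 2*x*y^2*z + 11*x^2*y + y^3 - 2*x*z - 3*y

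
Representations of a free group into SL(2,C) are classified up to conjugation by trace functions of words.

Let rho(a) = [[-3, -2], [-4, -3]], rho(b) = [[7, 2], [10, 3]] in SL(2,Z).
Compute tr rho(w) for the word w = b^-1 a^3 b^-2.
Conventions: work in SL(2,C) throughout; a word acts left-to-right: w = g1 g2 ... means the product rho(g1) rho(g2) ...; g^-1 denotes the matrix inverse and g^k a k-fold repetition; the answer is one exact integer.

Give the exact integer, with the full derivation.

990

rho(b^-1) = [[3, -2], [-10, 7]]
... * rho(a) = [[-3, -2], [-4, -3]]  ->  [[-1, 0], [2, -1]]
... * rho(a) = [[-3, -2], [-4, -3]]  ->  [[3, 2], [-2, -1]]
... * rho(a) = [[-3, -2], [-4, -3]]  ->  [[-17, -12], [10, 7]]
... * rho(b^-1) = [[3, -2], [-10, 7]]  ->  [[69, -50], [-40, 29]]
... * rho(b^-1) = [[3, -2], [-10, 7]]  ->  [[707, -488], [-410, 283]]
tr = 707 + 283 = 990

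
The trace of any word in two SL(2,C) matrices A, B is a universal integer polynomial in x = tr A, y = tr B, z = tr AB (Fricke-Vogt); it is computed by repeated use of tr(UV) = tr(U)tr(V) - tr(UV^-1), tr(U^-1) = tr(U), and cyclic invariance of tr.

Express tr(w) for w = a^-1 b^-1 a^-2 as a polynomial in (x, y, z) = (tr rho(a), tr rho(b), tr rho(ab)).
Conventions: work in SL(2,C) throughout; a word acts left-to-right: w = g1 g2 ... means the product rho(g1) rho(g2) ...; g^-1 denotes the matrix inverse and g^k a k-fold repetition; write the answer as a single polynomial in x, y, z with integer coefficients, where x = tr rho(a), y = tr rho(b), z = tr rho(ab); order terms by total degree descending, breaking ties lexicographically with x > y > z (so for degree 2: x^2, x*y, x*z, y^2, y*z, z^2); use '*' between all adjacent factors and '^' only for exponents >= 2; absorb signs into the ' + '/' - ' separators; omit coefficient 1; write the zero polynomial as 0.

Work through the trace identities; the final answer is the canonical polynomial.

x^2*z - x*y - z

tr(a^-1) = tr(a) = x
apply: tr(a^-1 b) = tr(b) tr(a) - tr(b a)   [inverse elimination on a] = x*y - z
apply: tr(b^-1 a^-1) = tr(a^-1) tr(b) - tr(a^-1 b)   [inverse elimination on b] = z
apply: tr(a^-1 b^-1 a^-1) = tr(b^-1 a^-1) tr(a) - tr(b^-1)   [inverse elimination on a] = x*z - y
tr(a^-1 b^-1 a^-2) = tr(a^-1 b^-1 a^-1) tr(a) - tr(a^-1 b^-1)   [inverse elimination on a] = x^2*z - x*y - z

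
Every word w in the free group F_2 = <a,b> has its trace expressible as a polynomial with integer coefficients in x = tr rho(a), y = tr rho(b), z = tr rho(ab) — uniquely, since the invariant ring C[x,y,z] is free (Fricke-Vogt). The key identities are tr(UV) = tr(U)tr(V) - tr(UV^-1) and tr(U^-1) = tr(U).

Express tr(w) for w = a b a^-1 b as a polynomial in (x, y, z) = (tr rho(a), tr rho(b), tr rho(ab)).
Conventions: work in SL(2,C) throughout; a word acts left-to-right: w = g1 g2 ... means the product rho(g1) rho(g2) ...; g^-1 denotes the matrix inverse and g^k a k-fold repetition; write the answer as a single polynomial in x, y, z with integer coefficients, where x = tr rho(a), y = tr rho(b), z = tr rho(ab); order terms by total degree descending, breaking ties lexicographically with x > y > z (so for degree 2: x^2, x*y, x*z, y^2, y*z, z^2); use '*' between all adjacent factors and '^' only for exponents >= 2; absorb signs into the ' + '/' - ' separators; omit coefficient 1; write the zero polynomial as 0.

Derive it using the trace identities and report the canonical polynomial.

trace(b a b) = trace(b) * trace(a b) - trace(a)  (reduce the b square) = y*z - x
trace(b a b a) = trace(a b) * trace(a b) - trace(1)  (split on a) = z^2 - 2
use: trace(a b a^-1 b) = trace(b a b) * trace(a) - trace(b a b a)  (eliminate a^-1) = x*y*z - x^2 - z^2 + 2

x*y*z - x^2 - z^2 + 2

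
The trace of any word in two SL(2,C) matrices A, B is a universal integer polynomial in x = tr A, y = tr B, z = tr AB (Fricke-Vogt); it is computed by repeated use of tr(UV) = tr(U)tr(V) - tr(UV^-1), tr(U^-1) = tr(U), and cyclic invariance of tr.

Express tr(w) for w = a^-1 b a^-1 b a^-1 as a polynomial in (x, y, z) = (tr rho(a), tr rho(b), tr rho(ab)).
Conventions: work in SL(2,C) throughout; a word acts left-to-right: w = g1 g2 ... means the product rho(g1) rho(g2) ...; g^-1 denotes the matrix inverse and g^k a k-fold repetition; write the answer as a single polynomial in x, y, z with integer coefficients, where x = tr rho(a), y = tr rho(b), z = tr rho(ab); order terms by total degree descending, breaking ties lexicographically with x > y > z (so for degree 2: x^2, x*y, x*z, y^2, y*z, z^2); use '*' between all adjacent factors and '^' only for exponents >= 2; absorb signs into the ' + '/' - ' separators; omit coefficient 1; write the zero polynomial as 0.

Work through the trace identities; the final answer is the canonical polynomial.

x^3*y^2 - 2*x^2*y*z - x*y^2 + x*z^2 + y*z - x

trace(b^2) = trace(b) trace(b) - trace(1)   [square of b] = y^2 - 2
trace(b^2 a) = trace(b) trace(a b) - trace(a)   [square of b] = y*z - x
trace(b a^-1 b) = trace(b^2) trace(a) - trace(b^2 a)   [inverse elimination on a] = x*y^2 - y*z - x
next, trace(b a b a) = trace(b a) trace(b a) - trace(1)   [split at a repeated b] = z^2 - 2
trace(b a^-1 b a) = trace(b a b) trace(a) - trace(b a b a)   [inverse elimination on a] = x*y*z - x^2 - z^2 + 2
and trace(b a^-1 b a^-1) = trace(b a^-1 b) trace(a) - trace(b a^-1 b a)   [inverse elimination on a] = x^2*y^2 - 2*x*y*z + z^2 - 2
trace(a^-1 b a^-1 b a^-1) = trace(b a^-1 b a^-1) trace(a) - trace(b a^-1 b)   [inverse elimination on a] = x^3*y^2 - 2*x^2*y*z - x*y^2 + x*z^2 + y*z - x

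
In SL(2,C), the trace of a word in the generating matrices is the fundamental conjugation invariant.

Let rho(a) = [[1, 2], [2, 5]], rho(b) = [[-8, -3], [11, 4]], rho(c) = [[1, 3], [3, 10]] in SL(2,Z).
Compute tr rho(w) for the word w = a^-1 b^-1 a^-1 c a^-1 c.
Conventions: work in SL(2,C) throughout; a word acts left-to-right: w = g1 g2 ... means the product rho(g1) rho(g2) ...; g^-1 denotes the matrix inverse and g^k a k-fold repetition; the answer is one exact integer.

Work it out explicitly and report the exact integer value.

56

rho(a^-1) = [[5, -2], [-2, 1]]
... * rho(b^-1) = [[4, 3], [-11, -8]]  ->  [[42, 31], [-19, -14]]
... * rho(a^-1) = [[5, -2], [-2, 1]]  ->  [[148, -53], [-67, 24]]
... * rho(c) = [[1, 3], [3, 10]]  ->  [[-11, -86], [5, 39]]
... * rho(a^-1) = [[5, -2], [-2, 1]]  ->  [[117, -64], [-53, 29]]
... * rho(c) = [[1, 3], [3, 10]]  ->  [[-75, -289], [34, 131]]
tr = -75 + 131 = 56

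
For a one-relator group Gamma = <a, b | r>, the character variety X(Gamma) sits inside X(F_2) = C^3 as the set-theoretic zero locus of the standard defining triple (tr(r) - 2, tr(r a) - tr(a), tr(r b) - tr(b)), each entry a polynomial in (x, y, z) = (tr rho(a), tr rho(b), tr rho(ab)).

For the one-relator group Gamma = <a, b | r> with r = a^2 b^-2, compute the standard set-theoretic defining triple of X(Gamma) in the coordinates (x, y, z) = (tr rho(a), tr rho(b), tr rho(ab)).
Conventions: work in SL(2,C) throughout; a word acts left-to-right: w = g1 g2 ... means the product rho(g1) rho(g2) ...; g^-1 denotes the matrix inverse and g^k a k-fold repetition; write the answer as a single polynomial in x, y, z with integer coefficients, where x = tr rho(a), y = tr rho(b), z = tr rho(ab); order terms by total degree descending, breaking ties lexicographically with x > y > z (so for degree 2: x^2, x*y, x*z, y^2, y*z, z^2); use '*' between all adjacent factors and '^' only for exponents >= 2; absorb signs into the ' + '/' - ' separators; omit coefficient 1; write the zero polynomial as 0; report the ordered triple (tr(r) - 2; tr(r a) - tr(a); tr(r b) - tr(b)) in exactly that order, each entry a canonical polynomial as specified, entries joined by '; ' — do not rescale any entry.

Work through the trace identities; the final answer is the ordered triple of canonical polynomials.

x^2*y^2 - x*y*z - x^2 - y^2; x^3*y^2 - x^2*y*z - x^3 - 2*x*y^2 + y*z + 2*x; x^2*y - x*z - 2*y

and trace(a^2) = trace(a) * trace(a) - trace(1)   [square of a] = x^2 - 2
trace(a^2 b) = trace(a) * trace(b a) - trace(b)   [square of a] = x*z - y
and trace(a^2 b^-1) = trace(a^2) * trace(b) - trace(a^2 b)   [inverse elimination on b] = x^2*y - x*z - y
trace(a^2 b^-2) = trace(a^2 b^-1) * trace(b) - trace(a^2)   [inverse elimination on b] = x^2*y^2 - x*y*z - x^2 - y^2 + 2
next, trace(a^3) = trace(a) * trace(a^2) - trace(a) = x^3 - 3*x
trace(a^3 b) = trace(a) * trace(b a^2) - trace(b a) = x^2*z - x*y - z
next, trace(a^3 b^-1) = trace(a^3) * trace(b) - trace(a^3 b) = x^3*y - x^2*z - 2*x*y + z
trace(a^2 b^-2 a) = trace(a^3 b^-1) * trace(b) - trace(a^3) = x^3*y^2 - x^2*y*z - x^3 - 2*x*y^2 + y*z + 3*x
assemble the triple (trace(r) - 2; trace(r a) - x; trace(r b) - y)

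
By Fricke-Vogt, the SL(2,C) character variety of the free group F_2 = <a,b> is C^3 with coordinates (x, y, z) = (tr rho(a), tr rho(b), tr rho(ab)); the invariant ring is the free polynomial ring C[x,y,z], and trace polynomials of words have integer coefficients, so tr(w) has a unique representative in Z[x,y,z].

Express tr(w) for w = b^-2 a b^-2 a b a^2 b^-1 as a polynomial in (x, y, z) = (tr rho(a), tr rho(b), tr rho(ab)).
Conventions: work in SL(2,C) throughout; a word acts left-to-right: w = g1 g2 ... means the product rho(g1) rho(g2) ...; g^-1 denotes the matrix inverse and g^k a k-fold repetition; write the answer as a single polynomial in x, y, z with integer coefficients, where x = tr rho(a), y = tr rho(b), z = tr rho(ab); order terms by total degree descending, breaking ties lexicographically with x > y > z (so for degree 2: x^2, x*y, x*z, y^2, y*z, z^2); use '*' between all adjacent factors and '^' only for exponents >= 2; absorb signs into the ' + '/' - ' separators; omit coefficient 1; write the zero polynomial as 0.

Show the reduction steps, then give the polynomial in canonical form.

apply: tr(a b a) = tr(a)*tr(b a) - tr(b)   [square of a] = x*z - y
tr(a^2 b a) = tr(a)*tr(a b a) - tr(a b)   [square of a] = x^2*z - x*y - z
tr(a b a^3) = tr(a)*tr(a^2 b a) - tr(a^2 b)   [square of a] = x^3*z - x^2*y - 2*x*z + y
use: tr(b a b a) = tr(a b)*tr(a b) - tr(1)   [split at a repeated a] = z^2 - 2
apply: tr(b a b) = tr(b)*tr(a b) - tr(a)   [square of b] = y*z - x
tr(a b a b a) = tr(a)*tr(b a b a) - tr(b a b)   [square of a] = x*z^2 - y*z - x
apply: tr(a b a^3 b) = tr(a)*tr(a b a b a) - tr(a b a b)   [square of a] = x^2*z^2 - x*y*z - x^2 - z^2 + 2
tr(a b^-1 a b a^2) = tr(a b a^3)*tr(b) - tr(a b a^3 b)   [inverse elimination on b] = x^3*y*z - x^2*y^2 - x^2*z^2 - x*y*z + x^2 + y^2 + z^2 - 2
tr(a^2) = tr(a)*tr(a) - tr(1)   [square of a] = x^2 - 2
apply: tr(b a^2 b) = tr(b)*tr(a^2 b) - tr(a^2)   [square of b] = x*y*z - x^2 - y^2 + 2
use: tr(a b a^2 b a) = tr(a)*tr(b a^2 b a) - tr(b a^2 b)   [square of a] = x^2*z^2 - 2*x*y*z + y^2 - 2
tr(b a b a b a) = tr(b a)*tr(b a b a) - tr(b^-1 a^-1)   [split at a repeated b] = z^3 - 3*z
tr(b a b a b) = tr(b)*tr(a b a b) - tr(a b a)   [square of b] = y*z^2 - x*z - y
use: tr(a b a^2 b a b) = tr(a)*tr(b a b a b a) - tr(b a b a b)   [square of a] = x*z^3 - y*z^2 - 2*x*z + y
tr(a b^-1 a b a^2 b) = tr(a b a^2 b a)*tr(b) - tr(a b a^2 b a b)   [inverse elimination on b] = x^2*y*z^2 - 2*x*y^2*z - x*z^3 + y^3 + y*z^2 + 2*x*z - 3*y
tr(b^-1 a b a^2 b^-1 a) = tr(a b^-1 a b a^2)*tr(b) - tr(a b^-1 a b a^2 b)   [inverse elimination on b] = x^3*y^2*z - x^2*y^3 - 2*x^2*y*z^2 + x*y^2*z + x*z^3 + x^2*y - 2*x*z + y
use: tr(a b a^2 b^-1 a) = tr(a^2 b a^2)*tr(b) - tr(a^2 b a^2 b)   [inverse elimination on b] = x^3*y*z - x^2*y^2 - x^2*z^2 + 2
tr(a b^-2 a b a^2 b^-1) = tr(b^-1 a b a^2 b^-1 a)*tr(b) - tr(b^-1 a b a^2 b^-1 a b)   [inverse elimination on b] = x^3*y^3*z - x^2*y^4 - 2*x^2*y^2*z^2 - x^3*y*z + x*y^3*z + x*y*z^3 + 2*x^2*y^2 + x^2*z^2 - 2*x*y*z + y^2 - 2
use: tr(a b^-2 a b a^2) = tr(b^-1 a b a^3)*tr(b) - tr(b^-1 a b a^3 b)   [inverse elimination on b] = x^3*y^2*z - x^2*y^3 - x^2*y*z^2 - x^3*z - x*y^2*z + 2*x^2*y + y^3 + y*z^2 + 2*x*z - 3*y
tr(b^-1 a b^-2 a b a^2 b^-1) = tr(a b^-2 a b a^2 b^-1)*tr(b) - tr(a b^-2 a b a^2)   [inverse elimination on b] = x^3*y^4*z - x^2*y^5 - 2*x^2*y^3*z^2 - 2*x^3*y^2*z + x*y^4*z + x*y^2*z^3 + 3*x^2*y^3 + 2*x^2*y*z^2 + x^3*z - x*y^2*z - 2*x^2*y - y*z^2 - 2*x*z + y
tr(b^-2 a b^-2 a b a^2 b^-1) = tr(b^-1 a b^-2 a b a^2 b^-1)*tr(b) - tr(b^-1 a b^-2 a b a^2)   [inverse elimination on b] = x^3*y^5*z - x^2*y^6 - 2*x^2*y^4*z^2 - 3*x^3*y^3*z + x*y^5*z + x*y^3*z^3 + 4*x^2*y^4 + 4*x^2*y^2*z^2 + 2*x^3*y*z - 2*x*y^3*z - x*y*z^3 - 4*x^2*y^2 - x^2*z^2 - y^2*z^2 + 2

x^3*y^5*z - x^2*y^6 - 2*x^2*y^4*z^2 - 3*x^3*y^3*z + x*y^5*z + x*y^3*z^3 + 4*x^2*y^4 + 4*x^2*y^2*z^2 + 2*x^3*y*z - 2*x*y^3*z - x*y*z^3 - 4*x^2*y^2 - x^2*z^2 - y^2*z^2 + 2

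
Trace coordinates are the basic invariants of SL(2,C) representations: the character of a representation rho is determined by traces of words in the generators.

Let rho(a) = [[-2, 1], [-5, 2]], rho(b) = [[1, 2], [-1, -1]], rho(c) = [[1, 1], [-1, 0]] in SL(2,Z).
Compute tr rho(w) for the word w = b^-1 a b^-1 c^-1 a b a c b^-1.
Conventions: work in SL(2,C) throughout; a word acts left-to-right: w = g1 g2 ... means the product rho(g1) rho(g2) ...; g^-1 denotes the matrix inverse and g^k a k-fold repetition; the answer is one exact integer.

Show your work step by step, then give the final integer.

rho(b^-1) = [[-1, -2], [1, 1]]
... * rho(a) = [[-2, 1], [-5, 2]]  ->  [[12, -5], [-7, 3]]
... * rho(b^-1) = [[-1, -2], [1, 1]]  ->  [[-17, -29], [10, 17]]
... * rho(c^-1) = [[0, -1], [1, 1]]  ->  [[-29, -12], [17, 7]]
... * rho(a) = [[-2, 1], [-5, 2]]  ->  [[118, -53], [-69, 31]]
... * rho(b) = [[1, 2], [-1, -1]]  ->  [[171, 289], [-100, -169]]
... * rho(a) = [[-2, 1], [-5, 2]]  ->  [[-1787, 749], [1045, -438]]
... * rho(c) = [[1, 1], [-1, 0]]  ->  [[-2536, -1787], [1483, 1045]]
... * rho(b^-1) = [[-1, -2], [1, 1]]  ->  [[749, 3285], [-438, -1921]]
tr = 749 + -1921 = -1172

-1172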